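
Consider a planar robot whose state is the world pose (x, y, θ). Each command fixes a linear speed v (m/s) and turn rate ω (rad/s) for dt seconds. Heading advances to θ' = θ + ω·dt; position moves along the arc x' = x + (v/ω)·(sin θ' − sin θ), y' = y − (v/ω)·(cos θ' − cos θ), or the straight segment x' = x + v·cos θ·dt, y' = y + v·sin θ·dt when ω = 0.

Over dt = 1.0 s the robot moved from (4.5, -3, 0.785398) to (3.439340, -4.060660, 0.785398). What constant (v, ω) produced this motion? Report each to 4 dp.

v = -1.5000, ω = 0.0000

Δθ = 0.785398 − 0.785398 = 0.000000
ω = Δθ/dt = 0.000000/1.0 = 0.0000
ω = 0 → v = (Δx·cos θ + Δy·sin θ)/dt = -1.5000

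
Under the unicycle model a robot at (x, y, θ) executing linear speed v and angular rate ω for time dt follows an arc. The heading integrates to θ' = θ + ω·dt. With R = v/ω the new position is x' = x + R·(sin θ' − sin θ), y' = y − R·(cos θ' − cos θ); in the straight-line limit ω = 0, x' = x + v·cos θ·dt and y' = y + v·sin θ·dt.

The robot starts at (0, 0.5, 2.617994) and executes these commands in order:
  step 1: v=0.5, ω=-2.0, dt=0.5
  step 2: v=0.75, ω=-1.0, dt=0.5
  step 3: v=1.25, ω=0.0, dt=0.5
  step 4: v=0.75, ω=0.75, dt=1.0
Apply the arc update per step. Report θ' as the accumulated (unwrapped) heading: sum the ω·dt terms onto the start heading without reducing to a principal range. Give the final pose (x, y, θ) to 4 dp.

(0.2804, 2.3606, 1.8680)

step 1: θ'=1.6180 (R=-0.2500) → pose (-0.1247, 0.7047, 1.6180)
step 2: θ'=1.1180 (R=-0.7500) → pose (-0.0500, 1.0682, 1.1180)
step 3: θ'=1.1180 (straight) → pose (0.2235, 1.6302, 1.1180)
step 4: θ'=1.8680 (R=1.0000) → pose (0.2804, 2.3606, 1.8680)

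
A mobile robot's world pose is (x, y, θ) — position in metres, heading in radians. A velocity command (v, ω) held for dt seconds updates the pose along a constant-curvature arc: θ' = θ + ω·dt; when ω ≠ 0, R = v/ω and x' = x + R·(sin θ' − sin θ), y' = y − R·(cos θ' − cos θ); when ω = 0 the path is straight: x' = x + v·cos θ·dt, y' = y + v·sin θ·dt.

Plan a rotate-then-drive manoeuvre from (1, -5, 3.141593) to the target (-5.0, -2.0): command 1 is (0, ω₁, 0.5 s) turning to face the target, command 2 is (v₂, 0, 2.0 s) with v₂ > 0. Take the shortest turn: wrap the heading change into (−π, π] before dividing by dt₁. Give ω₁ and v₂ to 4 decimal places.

ω₁ = -0.9273, v₂ = 3.3541

heading to target = atan2(-2−-5, -5−1) = 2.6779
Δθ = wrap(2.6779 − 3.1416) = -0.4636; ω₁ = Δθ/dt₁ = -0.9273
distance = √((-5−1)² + (-2−-5)²) = 6.7082; v₂ = distance/dt₂ = 3.3541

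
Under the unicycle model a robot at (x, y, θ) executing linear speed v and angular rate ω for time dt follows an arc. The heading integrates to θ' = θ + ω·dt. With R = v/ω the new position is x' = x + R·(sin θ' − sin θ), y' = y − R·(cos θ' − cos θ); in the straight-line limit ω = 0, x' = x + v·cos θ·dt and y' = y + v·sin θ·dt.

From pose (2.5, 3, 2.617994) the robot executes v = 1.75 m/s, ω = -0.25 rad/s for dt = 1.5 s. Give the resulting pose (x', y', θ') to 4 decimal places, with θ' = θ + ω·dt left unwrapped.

θ' = 2.6180 + -0.25·1.5 = 2.2430
R = v/ω = 1.75/-0.25 = -7.0000
x' = 2.5 + -7.0000·(sin 2.2430 − sin 2.6180) = 0.5228
y' = 3 − -7.0000·(cos 2.2430 − cos 2.6180) = 4.7032

(0.5228, 4.7032, 2.2430)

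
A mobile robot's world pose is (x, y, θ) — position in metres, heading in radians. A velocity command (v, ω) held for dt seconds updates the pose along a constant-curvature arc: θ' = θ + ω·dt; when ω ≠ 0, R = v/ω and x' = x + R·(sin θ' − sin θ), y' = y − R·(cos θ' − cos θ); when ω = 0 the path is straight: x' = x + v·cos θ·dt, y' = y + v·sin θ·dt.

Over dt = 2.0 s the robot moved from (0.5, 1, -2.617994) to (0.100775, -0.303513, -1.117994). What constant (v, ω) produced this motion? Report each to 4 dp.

Δθ = -1.117994 − -2.617994 = 1.500000
ω = Δθ/dt = 1.500000/2.0 = 0.7500
R = −Δy/(cos θ' − cos θ) = 1.0000
v = R·ω = 1.0000·0.7500 = 0.7500

v = 0.7500, ω = 0.7500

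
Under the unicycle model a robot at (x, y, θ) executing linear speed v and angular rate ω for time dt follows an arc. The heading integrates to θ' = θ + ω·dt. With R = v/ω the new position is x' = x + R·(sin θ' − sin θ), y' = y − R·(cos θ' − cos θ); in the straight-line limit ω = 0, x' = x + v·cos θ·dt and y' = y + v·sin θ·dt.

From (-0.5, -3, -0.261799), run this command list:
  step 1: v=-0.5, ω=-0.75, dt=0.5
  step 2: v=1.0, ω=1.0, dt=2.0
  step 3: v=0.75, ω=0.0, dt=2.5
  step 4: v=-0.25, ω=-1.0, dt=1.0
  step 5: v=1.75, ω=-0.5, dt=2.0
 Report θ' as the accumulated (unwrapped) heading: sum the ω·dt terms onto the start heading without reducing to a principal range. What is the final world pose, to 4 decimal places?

(4.4045, -1.0992, -0.6368)

step 1: θ'=-0.6368 (R=0.6667) → pose (-0.7239, -2.8921, -0.6368)
step 2: θ'=1.3632 (R=1.0000) → pose (0.8493, -2.2942, 1.3632)
step 3: θ'=1.3632 (straight) → pose (1.2357, -0.4594, 1.3632)
step 4: θ'=0.3632 (R=0.2500) → pose (1.0799, -0.6416, 0.3632)
step 5: θ'=-0.6368 (R=-3.5000) → pose (4.4045, -1.0992, -0.6368)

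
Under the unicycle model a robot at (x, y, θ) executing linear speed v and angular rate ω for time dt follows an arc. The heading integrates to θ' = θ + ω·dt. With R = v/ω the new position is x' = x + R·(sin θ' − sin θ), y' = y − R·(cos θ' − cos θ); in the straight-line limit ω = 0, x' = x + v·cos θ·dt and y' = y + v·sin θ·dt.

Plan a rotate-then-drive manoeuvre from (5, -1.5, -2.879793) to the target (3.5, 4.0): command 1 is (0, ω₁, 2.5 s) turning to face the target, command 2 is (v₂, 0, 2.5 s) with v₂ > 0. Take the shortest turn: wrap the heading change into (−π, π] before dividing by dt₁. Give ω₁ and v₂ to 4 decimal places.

heading to target = atan2(4−-1.5, 3.5−5) = 1.8370
Δθ = wrap(1.8370 − -2.8798) = -1.5663; ω₁ = Δθ/dt₁ = -0.6265
distance = √((3.5−5)² + (4−-1.5)²) = 5.7009; v₂ = distance/dt₂ = 2.2804

ω₁ = -0.6265, v₂ = 2.2804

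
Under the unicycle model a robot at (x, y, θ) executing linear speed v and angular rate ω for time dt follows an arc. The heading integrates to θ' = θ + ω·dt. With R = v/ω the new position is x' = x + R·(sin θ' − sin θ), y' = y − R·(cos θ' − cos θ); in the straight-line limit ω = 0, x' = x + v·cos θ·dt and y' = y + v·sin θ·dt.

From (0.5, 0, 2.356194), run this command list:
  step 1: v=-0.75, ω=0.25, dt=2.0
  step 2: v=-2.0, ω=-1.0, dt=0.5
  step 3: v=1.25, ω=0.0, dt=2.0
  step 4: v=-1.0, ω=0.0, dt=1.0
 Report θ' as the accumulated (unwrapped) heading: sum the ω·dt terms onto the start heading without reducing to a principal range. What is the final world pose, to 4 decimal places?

(1.5672, -0.2016, 2.3562)

step 1: θ'=2.8562 (R=-3.0000) → pose (1.7767, -0.7573, 2.8562)
step 2: θ'=2.3562 (R=2.0000) → pose (2.6278, -1.2622, 2.3562)
step 3: θ'=2.3562 (straight) → pose (0.8601, 0.5056, 2.3562)
step 4: θ'=2.3562 (straight) → pose (1.5672, -0.2016, 2.3562)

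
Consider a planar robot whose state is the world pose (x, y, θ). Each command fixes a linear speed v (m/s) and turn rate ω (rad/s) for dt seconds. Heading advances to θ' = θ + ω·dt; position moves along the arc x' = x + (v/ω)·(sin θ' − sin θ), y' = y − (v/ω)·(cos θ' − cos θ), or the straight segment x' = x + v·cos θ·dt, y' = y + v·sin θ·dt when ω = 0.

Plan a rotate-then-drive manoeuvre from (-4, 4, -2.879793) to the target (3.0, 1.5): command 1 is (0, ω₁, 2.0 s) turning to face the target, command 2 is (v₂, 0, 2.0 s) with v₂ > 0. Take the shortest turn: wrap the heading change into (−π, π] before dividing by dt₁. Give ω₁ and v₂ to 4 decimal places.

ω₁ = 1.2684, v₂ = 3.7165

heading to target = atan2(1.5−4, 3−-4) = -0.3430
Δθ = wrap(-0.3430 − -2.8798) = 2.5368; ω₁ = Δθ/dt₁ = 1.2684
distance = √((3−-4)² + (1.5−4)²) = 7.4330; v₂ = distance/dt₂ = 3.7165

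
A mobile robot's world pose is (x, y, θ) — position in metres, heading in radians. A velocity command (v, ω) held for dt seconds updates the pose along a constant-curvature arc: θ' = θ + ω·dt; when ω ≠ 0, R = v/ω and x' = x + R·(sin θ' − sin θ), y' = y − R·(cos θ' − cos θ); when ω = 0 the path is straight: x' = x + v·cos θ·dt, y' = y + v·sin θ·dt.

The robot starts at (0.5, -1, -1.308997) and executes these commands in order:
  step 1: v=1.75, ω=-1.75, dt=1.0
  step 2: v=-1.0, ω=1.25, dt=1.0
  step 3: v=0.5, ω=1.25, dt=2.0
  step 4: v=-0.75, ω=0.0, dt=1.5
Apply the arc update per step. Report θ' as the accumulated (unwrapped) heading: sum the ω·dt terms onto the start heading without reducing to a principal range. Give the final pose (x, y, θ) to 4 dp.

(0.1047, -2.7665, 0.6910)

step 1: θ'=-3.0590 (R=-1.0000) → pose (-0.3834, -2.2554, -3.0590)
step 2: θ'=-1.8090 (R=-0.8000) → pose (0.3280, -1.6469, -1.8090)
step 3: θ'=0.6910 (R=0.4000) → pose (0.9716, -2.0495, 0.6910)
step 4: θ'=0.6910 (straight) → pose (0.1047, -2.7665, 0.6910)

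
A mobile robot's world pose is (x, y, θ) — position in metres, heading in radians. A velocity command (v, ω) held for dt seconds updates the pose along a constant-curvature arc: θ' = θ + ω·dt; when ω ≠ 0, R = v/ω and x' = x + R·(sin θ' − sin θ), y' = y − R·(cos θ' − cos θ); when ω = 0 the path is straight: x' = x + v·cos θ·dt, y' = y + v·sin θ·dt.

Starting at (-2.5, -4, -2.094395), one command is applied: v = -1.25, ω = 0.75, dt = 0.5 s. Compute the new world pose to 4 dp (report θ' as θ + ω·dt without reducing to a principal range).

θ' = -2.0944 + 0.75·0.5 = -1.7194
R = v/ω = -1.25/0.75 = -1.6667
x' = -2.5 + -1.6667·(sin -1.7194 − sin -2.0944) = -2.2951
y' = -4 − -1.6667·(cos -1.7194 − cos -2.0944) = -3.4134

(-2.2951, -3.4134, -1.7194)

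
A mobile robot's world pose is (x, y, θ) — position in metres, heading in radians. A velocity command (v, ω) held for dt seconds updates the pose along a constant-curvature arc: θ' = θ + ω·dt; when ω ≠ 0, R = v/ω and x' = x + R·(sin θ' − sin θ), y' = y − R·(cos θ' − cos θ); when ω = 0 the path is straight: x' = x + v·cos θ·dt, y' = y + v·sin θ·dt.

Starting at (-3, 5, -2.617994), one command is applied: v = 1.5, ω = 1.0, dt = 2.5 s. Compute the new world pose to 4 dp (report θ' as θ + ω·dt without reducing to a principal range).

(-2.4266, 2.2114, -0.1180)

θ' = -2.6180 + 1.0·2.5 = -0.1180
R = v/ω = 1.5/1.0 = 1.5000
x' = -3 + 1.5000·(sin -0.1180 − sin -2.6180) = -2.4266
y' = 5 − 1.5000·(cos -0.1180 − cos -2.6180) = 2.2114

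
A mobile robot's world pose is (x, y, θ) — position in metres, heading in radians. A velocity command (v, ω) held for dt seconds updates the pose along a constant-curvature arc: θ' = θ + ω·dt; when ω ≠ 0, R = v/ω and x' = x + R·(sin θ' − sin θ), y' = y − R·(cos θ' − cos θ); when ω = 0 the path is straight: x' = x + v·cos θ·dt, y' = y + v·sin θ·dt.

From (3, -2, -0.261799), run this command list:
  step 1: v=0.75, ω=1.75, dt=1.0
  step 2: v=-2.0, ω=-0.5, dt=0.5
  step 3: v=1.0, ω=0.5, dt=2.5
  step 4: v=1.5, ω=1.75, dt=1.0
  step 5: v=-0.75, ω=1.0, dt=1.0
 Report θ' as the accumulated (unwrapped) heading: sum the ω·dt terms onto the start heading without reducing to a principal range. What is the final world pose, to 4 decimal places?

step 1: θ'=1.4882 (R=0.4286) → pose (3.5380, -1.6214, 1.4882)
step 2: θ'=1.2382 (R=4.0000) → pose (3.3325, -2.5974, 1.2382)
step 3: θ'=2.4882 (R=2.0000) → pose (2.6578, -0.3563, 2.4882)
step 4: θ'=4.2382 (R=0.8571) → pose (1.3742, -0.6455, 4.2382)
step 5: θ'=5.2382 (R=-0.7500) → pose (1.3557, 0.0734, 5.2382)

(1.3557, 0.0734, 5.2382)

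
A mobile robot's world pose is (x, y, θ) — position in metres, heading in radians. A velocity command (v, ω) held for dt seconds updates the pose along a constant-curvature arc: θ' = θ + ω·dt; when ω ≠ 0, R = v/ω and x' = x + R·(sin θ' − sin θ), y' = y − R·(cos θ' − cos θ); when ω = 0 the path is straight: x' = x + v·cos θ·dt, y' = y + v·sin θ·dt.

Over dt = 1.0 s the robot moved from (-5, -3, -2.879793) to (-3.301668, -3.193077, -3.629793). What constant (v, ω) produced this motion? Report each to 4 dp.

v = -1.7500, ω = -0.7500

Δθ = -3.629793 − -2.879793 = -0.750000
ω = Δθ/dt = -0.750000/1.0 = -0.7500
R = Δx/(sin θ' − sin θ) = 2.3333
v = R·ω = 2.3333·-0.7500 = -1.7500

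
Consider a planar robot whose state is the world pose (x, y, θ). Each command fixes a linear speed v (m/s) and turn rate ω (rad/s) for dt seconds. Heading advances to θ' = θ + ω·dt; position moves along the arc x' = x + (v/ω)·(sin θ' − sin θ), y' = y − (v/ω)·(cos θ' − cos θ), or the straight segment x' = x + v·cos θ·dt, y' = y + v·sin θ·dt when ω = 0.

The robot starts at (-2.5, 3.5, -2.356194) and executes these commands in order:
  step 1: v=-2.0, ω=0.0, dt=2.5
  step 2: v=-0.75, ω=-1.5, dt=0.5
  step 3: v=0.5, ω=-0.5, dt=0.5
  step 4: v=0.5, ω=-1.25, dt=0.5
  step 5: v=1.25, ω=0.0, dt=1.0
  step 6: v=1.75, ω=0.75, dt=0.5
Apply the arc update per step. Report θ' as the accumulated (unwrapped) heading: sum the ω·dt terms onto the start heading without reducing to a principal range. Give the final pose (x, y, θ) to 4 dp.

step 1: θ'=-2.3562 (straight) → pose (1.0355, 7.0355, -2.3562)
step 2: θ'=-3.1062 (R=0.5000) → pose (1.3714, 7.1817, -3.1062)
step 3: θ'=-3.3562 (R=-1.0000) → pose (1.1230, 7.2040, -3.3562)
step 4: θ'=-3.9812 (R=-0.4000) → pose (0.9105, 7.3277, -3.9812)
step 5: θ'=-3.9812 (straight) → pose (0.0758, 8.2582, -3.9812)
step 6: θ'=-3.6062 (R=2.3333) → pose (-0.6156, 8.7861, -3.6062)

(-0.6156, 8.7861, -3.6062)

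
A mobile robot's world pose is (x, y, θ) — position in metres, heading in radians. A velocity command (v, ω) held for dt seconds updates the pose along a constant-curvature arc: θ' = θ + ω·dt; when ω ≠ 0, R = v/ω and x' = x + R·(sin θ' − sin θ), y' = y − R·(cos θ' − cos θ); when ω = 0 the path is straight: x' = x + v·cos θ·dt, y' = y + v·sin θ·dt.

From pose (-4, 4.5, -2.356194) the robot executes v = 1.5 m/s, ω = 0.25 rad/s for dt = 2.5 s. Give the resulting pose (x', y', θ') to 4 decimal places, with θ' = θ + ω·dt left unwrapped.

(-5.6803, 1.2156, -1.7312)

θ' = -2.3562 + 0.25·2.5 = -1.7312
R = v/ω = 1.5/0.25 = 6.0000
x' = -4 + 6.0000·(sin -1.7312 − sin -2.3562) = -5.6803
y' = 4.5 − 6.0000·(cos -1.7312 − cos -2.3562) = 1.2156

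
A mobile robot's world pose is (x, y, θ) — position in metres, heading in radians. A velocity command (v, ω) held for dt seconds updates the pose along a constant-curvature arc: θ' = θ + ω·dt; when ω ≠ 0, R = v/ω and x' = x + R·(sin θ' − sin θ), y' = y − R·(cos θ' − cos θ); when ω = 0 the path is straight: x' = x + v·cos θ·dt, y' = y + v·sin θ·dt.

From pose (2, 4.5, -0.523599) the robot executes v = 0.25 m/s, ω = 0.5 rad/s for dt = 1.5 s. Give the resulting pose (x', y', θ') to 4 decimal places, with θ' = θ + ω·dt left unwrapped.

(2.3622, 4.4458, 0.2264)

θ' = -0.5236 + 0.5·1.5 = 0.2264
R = v/ω = 0.25/0.5 = 0.5000
x' = 2 + 0.5000·(sin 0.2264 − sin -0.5236) = 2.3622
y' = 4.5 − 0.5000·(cos 0.2264 − cos -0.5236) = 4.4458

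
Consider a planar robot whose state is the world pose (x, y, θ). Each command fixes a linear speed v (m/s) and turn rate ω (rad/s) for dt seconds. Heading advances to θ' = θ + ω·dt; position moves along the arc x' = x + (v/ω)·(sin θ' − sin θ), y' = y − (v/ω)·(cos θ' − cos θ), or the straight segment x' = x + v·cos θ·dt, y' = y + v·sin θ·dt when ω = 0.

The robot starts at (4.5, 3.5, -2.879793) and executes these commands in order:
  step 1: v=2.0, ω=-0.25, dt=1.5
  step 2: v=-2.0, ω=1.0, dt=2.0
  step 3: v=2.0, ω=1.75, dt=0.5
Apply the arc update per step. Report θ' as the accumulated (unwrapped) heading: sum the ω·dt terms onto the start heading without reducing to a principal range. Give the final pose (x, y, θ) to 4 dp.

(4.3152, 5.1811, -0.3798)

step 1: θ'=-3.2548 (R=-8.0000) → pose (1.5258, 3.2786, -3.2548)
step 2: θ'=-1.2548 (R=-2.0000) → pose (3.6527, 5.8873, -1.2548)
step 3: θ'=-0.3798 (R=1.1429) → pose (4.3152, 5.1811, -0.3798)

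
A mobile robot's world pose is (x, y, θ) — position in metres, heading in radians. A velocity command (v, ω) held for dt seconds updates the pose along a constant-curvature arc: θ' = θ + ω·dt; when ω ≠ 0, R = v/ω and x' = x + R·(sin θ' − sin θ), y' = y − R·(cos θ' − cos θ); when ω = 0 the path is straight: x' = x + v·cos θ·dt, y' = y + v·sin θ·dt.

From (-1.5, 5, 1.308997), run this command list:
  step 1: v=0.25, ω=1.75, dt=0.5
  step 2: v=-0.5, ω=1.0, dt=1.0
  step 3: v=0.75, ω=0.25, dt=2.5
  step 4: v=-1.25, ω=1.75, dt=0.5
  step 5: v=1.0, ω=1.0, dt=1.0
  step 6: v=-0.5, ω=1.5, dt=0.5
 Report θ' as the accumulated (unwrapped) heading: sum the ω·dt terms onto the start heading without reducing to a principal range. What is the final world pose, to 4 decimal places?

(-2.3513, 4.0072, 6.4340)

step 1: θ'=2.1840 (R=0.1429) → pose (-1.5212, 5.1192, 2.1840)
step 2: θ'=3.1840 (R=-0.5000) → pose (-1.0911, 4.9074, 3.1840)
step 3: θ'=3.8090 (R=3.0000) → pose (-2.8207, 4.2664, 3.8090)
step 4: θ'=4.6840 (R=-0.7143) → pose (-2.5488, 4.8071, 4.6840)
step 5: θ'=5.6840 (R=1.0000) → pose (-2.1132, 3.9529, 5.6840)
step 6: θ'=6.4340 (R=-0.3333) → pose (-2.3513, 4.0072, 6.4340)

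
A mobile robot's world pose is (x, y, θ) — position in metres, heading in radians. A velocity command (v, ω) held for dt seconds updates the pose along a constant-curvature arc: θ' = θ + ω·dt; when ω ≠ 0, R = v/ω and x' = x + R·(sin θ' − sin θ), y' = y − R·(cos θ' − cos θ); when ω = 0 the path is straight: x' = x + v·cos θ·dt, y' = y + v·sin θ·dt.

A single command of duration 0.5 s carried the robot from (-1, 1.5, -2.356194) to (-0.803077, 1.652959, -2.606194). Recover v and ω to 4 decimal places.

Δθ = -2.606194 − -2.356194 = -0.250000
ω = Δθ/dt = -0.250000/0.5 = -0.5000
R = Δx/(sin θ' − sin θ) = 1.0000
v = R·ω = 1.0000·-0.5000 = -0.5000

v = -0.5000, ω = -0.5000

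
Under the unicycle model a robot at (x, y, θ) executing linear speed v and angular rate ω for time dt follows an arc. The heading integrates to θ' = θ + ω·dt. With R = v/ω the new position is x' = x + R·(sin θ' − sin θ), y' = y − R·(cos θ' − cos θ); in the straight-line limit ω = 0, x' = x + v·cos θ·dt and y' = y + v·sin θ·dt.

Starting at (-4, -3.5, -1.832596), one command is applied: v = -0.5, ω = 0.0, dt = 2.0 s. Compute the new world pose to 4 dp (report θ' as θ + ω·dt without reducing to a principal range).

(-3.7412, -2.5341, -1.8326)

θ' = -1.8326 + 0.0·2.0 = -1.8326
ω = 0 → straight: x' = -4 + -0.5·cos(-1.8326)·2.0 = -3.7412
y' = -3.5 + -0.5·sin(-1.8326)·2.0 = -2.5341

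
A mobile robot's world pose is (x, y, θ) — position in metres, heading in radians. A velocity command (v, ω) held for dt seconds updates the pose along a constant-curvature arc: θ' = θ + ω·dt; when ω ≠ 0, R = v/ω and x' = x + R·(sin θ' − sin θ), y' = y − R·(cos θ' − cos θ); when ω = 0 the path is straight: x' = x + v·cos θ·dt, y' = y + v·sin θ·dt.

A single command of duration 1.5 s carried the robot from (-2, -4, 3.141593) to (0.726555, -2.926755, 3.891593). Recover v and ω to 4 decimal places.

v = -2.0000, ω = 0.5000

Δθ = 3.891593 − 3.141593 = 0.750000
ω = Δθ/dt = 0.750000/1.5 = 0.5000
R = Δx/(sin θ' − sin θ) = -4.0000
v = R·ω = -4.0000·0.5000 = -2.0000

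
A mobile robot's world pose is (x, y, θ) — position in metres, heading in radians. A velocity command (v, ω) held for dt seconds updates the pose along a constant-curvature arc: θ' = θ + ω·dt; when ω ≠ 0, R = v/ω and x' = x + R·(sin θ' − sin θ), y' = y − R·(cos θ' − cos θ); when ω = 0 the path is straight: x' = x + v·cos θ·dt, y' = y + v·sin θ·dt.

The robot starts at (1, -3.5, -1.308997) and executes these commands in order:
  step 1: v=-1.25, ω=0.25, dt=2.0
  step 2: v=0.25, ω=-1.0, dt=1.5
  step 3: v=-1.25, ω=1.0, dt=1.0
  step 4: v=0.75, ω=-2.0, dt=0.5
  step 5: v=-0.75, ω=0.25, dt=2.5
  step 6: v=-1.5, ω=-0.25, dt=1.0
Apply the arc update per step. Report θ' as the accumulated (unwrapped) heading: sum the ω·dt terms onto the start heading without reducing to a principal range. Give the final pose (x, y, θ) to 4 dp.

step 1: θ'=-0.8090 (R=-5.0000) → pose (-0.2117, -1.3430, -0.8090)
step 2: θ'=-2.3090 (R=-0.2500) → pose (-0.2076, -1.6838, -2.3090)
step 3: θ'=-1.3090 (R=-1.2500) → pose (0.0752, -0.5190, -1.3090)
step 4: θ'=-2.3090 (R=-0.3750) → pose (-0.0097, -0.8685, -2.3090)
step 5: θ'=-1.6840 (R=-3.0000) → pose (0.7521, 0.8115, -1.6840)
step 6: θ'=-1.9340 (R=6.0000) → pose (1.1051, 2.2654, -1.9340)

(1.1051, 2.2654, -1.9340)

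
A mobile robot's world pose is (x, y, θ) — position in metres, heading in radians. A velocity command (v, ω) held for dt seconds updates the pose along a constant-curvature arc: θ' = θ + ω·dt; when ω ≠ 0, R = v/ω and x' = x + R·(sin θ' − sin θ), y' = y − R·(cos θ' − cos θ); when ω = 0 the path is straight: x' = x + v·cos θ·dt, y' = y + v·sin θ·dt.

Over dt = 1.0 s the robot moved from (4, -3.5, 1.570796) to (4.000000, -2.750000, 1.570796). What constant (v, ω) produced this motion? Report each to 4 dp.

Δθ = 1.570796 − 1.570796 = 0.000000
ω = Δθ/dt = 0.000000/1.0 = 0.0000
ω = 0 → v = (Δx·cos θ + Δy·sin θ)/dt = 0.7500

v = 0.7500, ω = 0.0000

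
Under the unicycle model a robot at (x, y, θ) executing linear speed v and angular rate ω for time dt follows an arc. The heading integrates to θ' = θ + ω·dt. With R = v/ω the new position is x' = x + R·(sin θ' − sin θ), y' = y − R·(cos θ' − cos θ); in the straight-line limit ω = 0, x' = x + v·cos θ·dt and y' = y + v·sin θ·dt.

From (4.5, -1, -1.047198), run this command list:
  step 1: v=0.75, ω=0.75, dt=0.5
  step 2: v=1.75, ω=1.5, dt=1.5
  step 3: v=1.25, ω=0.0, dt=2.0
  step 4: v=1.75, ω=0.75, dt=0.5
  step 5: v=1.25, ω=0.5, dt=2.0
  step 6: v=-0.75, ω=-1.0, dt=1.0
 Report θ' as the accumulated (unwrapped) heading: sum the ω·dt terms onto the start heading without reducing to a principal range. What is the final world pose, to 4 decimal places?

step 1: θ'=-0.6722 (R=1.0000) → pose (4.7433, -1.2825, -0.6722)
step 2: θ'=1.5778 (R=1.1667) → pose (6.6364, -0.3614, 1.5778)
step 3: θ'=1.5778 (straight) → pose (6.6189, 2.1385, 1.5778)
step 4: θ'=1.9528 (R=2.3333) → pose (6.4508, 2.9920, 1.9528)
step 5: θ'=2.9528 (R=2.5000) → pose (4.6002, 4.5156, 2.9528)
step 6: θ'=1.9528 (R=0.7500) → pose (5.1554, 4.0585, 1.9528)

(5.1554, 4.0585, 1.9528)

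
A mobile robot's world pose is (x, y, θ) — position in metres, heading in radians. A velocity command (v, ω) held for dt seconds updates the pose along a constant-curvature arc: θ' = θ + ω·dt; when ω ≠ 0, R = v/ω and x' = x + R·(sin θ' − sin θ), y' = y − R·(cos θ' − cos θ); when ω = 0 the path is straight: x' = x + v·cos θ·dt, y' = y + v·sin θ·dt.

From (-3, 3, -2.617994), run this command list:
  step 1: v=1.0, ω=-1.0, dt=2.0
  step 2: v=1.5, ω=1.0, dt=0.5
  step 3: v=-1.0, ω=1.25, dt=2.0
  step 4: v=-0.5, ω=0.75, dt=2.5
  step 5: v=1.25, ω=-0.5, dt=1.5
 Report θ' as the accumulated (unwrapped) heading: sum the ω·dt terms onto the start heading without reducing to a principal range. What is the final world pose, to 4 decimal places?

step 1: θ'=-4.6180 (R=-1.0000) → pose (-4.4955, 3.7718, -4.6180)
step 2: θ'=-4.1180 (R=1.5000) → pose (-4.7461, 4.4704, -4.1180)
step 3: θ'=-1.6180 (R=-0.8000) → pose (-3.2842, 4.8807, -1.6180)
step 4: θ'=0.2570 (R=-0.6667) → pose (-4.1196, 5.5569, 0.2570)
step 5: θ'=-0.4930 (R=-2.5000) → pose (-2.3010, 5.3413, -0.4930)

(-2.3010, 5.3413, -0.4930)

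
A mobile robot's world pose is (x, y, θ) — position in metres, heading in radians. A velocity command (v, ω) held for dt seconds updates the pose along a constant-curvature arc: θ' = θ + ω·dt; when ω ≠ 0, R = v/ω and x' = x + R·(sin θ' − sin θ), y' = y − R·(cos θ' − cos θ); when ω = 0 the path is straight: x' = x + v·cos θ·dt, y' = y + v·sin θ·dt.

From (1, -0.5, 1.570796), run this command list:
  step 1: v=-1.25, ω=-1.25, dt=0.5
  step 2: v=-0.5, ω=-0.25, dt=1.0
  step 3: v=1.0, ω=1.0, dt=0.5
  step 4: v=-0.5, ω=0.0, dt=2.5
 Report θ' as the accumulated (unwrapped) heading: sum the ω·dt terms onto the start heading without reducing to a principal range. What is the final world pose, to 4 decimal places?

step 1: θ'=0.9458 (R=1.0000) → pose (0.8110, -1.0851, 0.9458)
step 2: θ'=0.6958 (R=2.0000) → pose (0.4710, -1.4500, 0.6958)
step 3: θ'=1.1958 (R=1.0000) → pose (0.7605, -1.0487, 1.1958)
step 4: θ'=1.1958 (straight) → pose (0.3027, -2.2119, 1.1958)

(0.3027, -2.2119, 1.1958)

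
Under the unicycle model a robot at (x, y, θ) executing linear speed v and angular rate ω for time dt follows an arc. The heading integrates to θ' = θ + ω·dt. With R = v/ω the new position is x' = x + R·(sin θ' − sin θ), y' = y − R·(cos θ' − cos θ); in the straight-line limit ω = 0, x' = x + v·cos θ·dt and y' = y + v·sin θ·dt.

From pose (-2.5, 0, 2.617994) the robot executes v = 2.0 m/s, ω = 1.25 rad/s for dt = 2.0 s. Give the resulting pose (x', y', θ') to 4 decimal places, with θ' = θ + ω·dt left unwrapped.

(-4.7702, -2.0170, 5.1180)

θ' = 2.6180 + 1.25·2.0 = 5.1180
R = v/ω = 2.0/1.25 = 1.6000
x' = -2.5 + 1.6000·(sin 5.1180 − sin 2.6180) = -4.7702
y' = 0 − 1.6000·(cos 5.1180 − cos 2.6180) = -2.0170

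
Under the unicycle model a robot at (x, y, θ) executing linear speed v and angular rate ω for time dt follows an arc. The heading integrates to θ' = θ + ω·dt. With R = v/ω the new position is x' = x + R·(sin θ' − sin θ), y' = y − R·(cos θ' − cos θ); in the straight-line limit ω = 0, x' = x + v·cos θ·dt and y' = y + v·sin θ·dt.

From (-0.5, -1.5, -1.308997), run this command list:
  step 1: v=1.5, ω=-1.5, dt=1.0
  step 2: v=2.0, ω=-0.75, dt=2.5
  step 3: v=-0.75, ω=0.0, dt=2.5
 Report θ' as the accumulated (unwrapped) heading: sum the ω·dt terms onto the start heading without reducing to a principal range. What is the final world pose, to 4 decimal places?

step 1: θ'=-2.8090 (R=-1.0000) → pose (-1.1394, -2.7040, -2.8090)
step 2: θ'=-4.6840 (R=-2.6667) → pose (-4.6757, -0.2592, -4.6840)
step 3: θ'=-4.6840 (straight) → pose (-4.6225, -2.1334, -4.6840)

(-4.6225, -2.1334, -4.6840)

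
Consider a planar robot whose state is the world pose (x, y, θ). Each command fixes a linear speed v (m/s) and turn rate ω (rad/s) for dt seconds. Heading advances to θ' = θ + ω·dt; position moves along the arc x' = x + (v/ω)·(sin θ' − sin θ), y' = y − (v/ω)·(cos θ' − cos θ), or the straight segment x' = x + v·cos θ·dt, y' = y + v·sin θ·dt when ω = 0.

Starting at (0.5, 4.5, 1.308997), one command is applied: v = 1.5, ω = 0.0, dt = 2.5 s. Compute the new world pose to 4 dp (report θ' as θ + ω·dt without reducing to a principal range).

(1.4706, 8.1222, 1.3090)

θ' = 1.3090 + 0.0·2.5 = 1.3090
ω = 0 → straight: x' = 0.5 + 1.5·cos(1.3090)·2.5 = 1.4706
y' = 4.5 + 1.5·sin(1.3090)·2.5 = 8.1222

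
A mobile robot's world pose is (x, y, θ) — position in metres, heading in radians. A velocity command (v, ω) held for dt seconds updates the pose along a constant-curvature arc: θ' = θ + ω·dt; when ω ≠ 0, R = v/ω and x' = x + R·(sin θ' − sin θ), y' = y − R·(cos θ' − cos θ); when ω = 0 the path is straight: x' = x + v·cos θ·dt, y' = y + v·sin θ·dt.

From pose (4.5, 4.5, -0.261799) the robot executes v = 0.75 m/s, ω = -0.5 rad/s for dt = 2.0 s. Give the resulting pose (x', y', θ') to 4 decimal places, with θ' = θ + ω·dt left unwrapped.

θ' = -0.2618 + -0.5·2.0 = -1.2618
R = v/ω = 0.75/-0.5 = -1.5000
x' = 4.5 + -1.5000·(sin -1.2618 − sin -0.2618) = 5.5407
y' = 4.5 − -1.5000·(cos -1.2618 − cos -0.2618) = 3.5073

(5.5407, 3.5073, -1.2618)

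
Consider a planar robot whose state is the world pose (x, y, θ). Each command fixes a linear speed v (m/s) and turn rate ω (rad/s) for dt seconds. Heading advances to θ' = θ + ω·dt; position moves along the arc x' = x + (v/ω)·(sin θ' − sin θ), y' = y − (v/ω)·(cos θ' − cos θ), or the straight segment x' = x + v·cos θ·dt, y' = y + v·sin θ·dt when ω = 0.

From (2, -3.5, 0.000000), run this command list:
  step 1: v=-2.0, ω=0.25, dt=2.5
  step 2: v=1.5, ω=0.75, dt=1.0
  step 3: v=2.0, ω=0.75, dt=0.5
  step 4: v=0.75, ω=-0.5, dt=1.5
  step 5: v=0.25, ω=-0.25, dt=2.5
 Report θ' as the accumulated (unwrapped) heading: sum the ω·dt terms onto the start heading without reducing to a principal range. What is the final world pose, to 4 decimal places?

step 1: θ'=0.6250 (R=-8.0000) → pose (-2.6808, -5.0123, 0.6250)
step 2: θ'=1.3750 (R=2.0000) → pose (-1.8892, -3.7795, 1.3750)
step 3: θ'=1.7500 (R=2.6667) → pose (-1.8809, -2.7853, 1.7500)
step 4: θ'=1.0000 (R=-1.5000) → pose (-1.6672, -1.7075, 1.0000)
step 5: θ'=0.3750 (R=-1.0000) → pose (-1.1920, -1.3173, 0.3750)

(-1.1920, -1.3173, 0.3750)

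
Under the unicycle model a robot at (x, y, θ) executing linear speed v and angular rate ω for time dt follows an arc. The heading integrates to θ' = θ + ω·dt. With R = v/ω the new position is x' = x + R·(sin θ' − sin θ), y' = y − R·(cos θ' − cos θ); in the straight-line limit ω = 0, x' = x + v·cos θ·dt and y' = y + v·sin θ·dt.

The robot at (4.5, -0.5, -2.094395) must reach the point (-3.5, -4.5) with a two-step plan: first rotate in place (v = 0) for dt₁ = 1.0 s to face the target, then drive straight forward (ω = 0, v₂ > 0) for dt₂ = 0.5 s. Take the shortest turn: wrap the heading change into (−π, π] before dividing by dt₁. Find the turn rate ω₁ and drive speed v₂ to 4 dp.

heading to target = atan2(-4.5−-0.5, -3.5−4.5) = -2.6779
Δθ = wrap(-2.6779 − -2.0944) = -0.5836; ω₁ = Δθ/dt₁ = -0.5836
distance = √((-3.5−4.5)² + (-4.5−-0.5)²) = 8.9443; v₂ = distance/dt₂ = 17.8885

ω₁ = -0.5836, v₂ = 17.8885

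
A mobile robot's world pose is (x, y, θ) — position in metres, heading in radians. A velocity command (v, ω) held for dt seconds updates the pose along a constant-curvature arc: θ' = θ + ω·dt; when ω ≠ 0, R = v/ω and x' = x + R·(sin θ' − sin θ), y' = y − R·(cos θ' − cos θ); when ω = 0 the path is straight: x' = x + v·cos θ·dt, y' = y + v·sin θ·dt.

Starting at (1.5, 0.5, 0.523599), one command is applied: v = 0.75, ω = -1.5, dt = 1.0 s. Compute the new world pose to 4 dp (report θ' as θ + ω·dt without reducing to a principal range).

θ' = 0.5236 + -1.5·1.0 = -0.9764
R = v/ω = 0.75/-1.5 = -0.5000
x' = 1.5 + -0.5000·(sin -0.9764 − sin 0.5236) = 2.1642
y' = 0.5 − -0.5000·(cos -0.9764 − cos 0.5236) = 0.3470

(2.1642, 0.3470, -0.9764)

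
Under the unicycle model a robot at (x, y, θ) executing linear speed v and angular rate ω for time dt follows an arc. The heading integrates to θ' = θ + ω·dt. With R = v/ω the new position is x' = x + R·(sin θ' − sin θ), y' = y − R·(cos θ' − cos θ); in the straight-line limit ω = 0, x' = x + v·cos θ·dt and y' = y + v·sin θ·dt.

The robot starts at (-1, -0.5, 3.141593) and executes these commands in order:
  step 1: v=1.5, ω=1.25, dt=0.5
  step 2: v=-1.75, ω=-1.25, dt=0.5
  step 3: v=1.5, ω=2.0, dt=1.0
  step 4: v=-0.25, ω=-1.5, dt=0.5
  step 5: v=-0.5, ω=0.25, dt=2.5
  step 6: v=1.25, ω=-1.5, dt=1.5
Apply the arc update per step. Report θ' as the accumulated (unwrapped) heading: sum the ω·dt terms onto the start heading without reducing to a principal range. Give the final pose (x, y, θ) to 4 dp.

step 1: θ'=3.7666 (R=1.2000) → pose (-1.7021, -0.7268, 3.7666)
step 2: θ'=3.1416 (R=1.4000) → pose (-0.8830, -0.4622, 3.1416)
step 3: θ'=5.1416 (R=0.7500) → pose (-1.5650, -1.5243, 5.1416)
step 4: θ'=4.3916 (R=0.1667) → pose (-1.5716, -1.4024, 4.3916)
step 5: θ'=5.0166 (R=-2.0000) → pose (-1.5614, -0.1727, 5.0166)
step 6: θ'=2.7666 (R=-0.8333) → pose (-2.6617, -1.1977, 2.7666)

(-2.6617, -1.1977, 2.7666)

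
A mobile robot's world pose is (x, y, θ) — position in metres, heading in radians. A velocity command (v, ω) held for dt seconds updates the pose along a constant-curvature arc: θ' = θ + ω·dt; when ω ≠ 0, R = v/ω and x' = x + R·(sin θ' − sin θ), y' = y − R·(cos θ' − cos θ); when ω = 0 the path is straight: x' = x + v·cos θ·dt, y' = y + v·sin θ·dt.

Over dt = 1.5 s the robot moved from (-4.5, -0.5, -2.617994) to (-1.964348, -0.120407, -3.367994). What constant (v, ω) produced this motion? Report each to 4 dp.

v = -1.7500, ω = -0.5000

Δθ = -3.367994 − -2.617994 = -0.750000
ω = Δθ/dt = -0.750000/1.5 = -0.5000
R = Δx/(sin θ' − sin θ) = 3.5000
v = R·ω = 3.5000·-0.5000 = -1.7500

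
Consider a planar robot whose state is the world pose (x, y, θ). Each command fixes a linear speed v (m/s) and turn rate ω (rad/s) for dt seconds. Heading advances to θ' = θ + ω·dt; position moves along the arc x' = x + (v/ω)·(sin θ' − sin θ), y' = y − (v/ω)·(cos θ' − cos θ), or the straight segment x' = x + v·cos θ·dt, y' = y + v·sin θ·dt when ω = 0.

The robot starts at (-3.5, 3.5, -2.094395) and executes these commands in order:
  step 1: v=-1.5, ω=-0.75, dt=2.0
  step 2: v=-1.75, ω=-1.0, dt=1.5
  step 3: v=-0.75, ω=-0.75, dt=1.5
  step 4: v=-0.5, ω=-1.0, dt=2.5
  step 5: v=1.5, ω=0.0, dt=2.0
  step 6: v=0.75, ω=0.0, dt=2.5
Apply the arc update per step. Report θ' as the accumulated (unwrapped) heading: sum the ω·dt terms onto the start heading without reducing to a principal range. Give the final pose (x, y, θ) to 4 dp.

step 1: θ'=-3.5944 (R=2.0000) → pose (-0.8930, 4.2984, -3.5944)
step 2: θ'=-5.0944 (R=1.7500) → pose (-0.0347, 2.0724, -5.0944)
step 3: θ'=-6.2194 (R=1.0000) → pose (-0.8989, 1.4473, -6.2194)
step 4: θ'=-8.7194 (R=0.5000) → pose (-1.2549, 2.3269, -8.7194)
step 5: θ'=-8.7194 (straight) → pose (-3.5390, 0.3819, -8.7194)
step 6: θ'=-8.7194 (straight) → pose (-4.9666, -0.8337, -8.7194)

(-4.9666, -0.8337, -8.7194)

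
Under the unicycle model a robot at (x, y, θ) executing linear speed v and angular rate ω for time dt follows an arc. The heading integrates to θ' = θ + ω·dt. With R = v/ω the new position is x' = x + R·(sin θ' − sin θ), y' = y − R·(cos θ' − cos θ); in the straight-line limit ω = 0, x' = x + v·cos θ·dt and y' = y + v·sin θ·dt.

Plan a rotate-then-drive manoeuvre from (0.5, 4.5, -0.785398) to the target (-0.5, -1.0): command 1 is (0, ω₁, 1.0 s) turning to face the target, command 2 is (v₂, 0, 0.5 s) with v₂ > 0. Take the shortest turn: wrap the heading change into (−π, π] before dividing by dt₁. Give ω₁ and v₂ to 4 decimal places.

heading to target = atan2(-1−4.5, -0.5−0.5) = -1.7506
Δθ = wrap(-1.7506 − -0.7854) = -0.9653; ω₁ = Δθ/dt₁ = -0.9653
distance = √((-0.5−0.5)² + (-1−4.5)²) = 5.5902; v₂ = distance/dt₂ = 11.1803

ω₁ = -0.9653, v₂ = 11.1803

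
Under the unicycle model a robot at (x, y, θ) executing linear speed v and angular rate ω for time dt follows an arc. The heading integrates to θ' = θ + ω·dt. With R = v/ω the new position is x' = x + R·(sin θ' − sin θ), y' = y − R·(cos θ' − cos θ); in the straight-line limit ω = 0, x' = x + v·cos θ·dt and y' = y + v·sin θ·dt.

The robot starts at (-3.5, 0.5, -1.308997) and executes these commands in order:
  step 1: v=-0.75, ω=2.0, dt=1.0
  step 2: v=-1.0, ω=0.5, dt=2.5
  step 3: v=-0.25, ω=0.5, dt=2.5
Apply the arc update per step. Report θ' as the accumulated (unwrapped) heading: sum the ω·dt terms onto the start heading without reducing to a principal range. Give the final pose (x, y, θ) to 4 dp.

step 1: θ'=0.6910 (R=-0.3750) → pose (-4.1012, 0.6919, 0.6910)
step 2: θ'=1.9410 (R=-2.0000) → pose (-4.6911, -1.5729, 1.9410)
step 3: θ'=3.1910 (R=-0.5000) → pose (-4.2003, -1.8914, 3.1910)

(-4.2003, -1.8914, 3.1910)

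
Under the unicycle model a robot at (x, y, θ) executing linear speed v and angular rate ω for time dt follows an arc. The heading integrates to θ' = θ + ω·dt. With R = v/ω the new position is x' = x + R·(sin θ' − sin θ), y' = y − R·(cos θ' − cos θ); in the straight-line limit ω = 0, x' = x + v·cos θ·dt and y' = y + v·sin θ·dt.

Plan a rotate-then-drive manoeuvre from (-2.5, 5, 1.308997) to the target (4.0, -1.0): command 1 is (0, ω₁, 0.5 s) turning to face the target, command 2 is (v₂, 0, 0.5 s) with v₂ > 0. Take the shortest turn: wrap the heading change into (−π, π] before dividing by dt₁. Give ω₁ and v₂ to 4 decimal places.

heading to target = atan2(-1−5, 4−-2.5) = -0.7454
Δθ = wrap(-0.7454 − 1.3090) = -2.0544; ω₁ = Δθ/dt₁ = -4.1088
distance = √((4−-2.5)² + (-1−5)²) = 8.8459; v₂ = distance/dt₂ = 17.6918

ω₁ = -4.1088, v₂ = 17.6918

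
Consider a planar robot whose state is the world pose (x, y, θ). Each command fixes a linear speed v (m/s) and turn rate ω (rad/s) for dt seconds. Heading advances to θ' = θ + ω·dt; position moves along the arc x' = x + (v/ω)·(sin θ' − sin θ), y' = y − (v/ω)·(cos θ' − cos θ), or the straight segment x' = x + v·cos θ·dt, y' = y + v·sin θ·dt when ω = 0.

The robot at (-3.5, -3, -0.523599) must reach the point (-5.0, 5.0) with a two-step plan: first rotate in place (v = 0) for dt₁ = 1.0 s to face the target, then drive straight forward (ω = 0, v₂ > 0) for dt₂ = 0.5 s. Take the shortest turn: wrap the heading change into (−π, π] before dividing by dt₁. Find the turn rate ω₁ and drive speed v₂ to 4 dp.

heading to target = atan2(5−-3, -5−-3.5) = 1.7561
Δθ = wrap(1.7561 − -0.5236) = 2.2797; ω₁ = Δθ/dt₁ = 2.2797
distance = √((-5−-3.5)² + (5−-3)²) = 8.1394; v₂ = distance/dt₂ = 16.2788

ω₁ = 2.2797, v₂ = 16.2788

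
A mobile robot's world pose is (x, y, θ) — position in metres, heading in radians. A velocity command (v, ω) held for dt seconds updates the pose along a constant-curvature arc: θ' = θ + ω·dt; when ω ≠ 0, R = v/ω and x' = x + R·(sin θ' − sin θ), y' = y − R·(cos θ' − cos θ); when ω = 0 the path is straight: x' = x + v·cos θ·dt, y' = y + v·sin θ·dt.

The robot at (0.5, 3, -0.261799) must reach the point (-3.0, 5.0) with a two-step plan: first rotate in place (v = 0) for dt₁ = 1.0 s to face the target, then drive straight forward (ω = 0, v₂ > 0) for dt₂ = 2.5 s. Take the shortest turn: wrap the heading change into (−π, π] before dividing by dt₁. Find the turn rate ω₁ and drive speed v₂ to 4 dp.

heading to target = atan2(5−3, -3−0.5) = 2.6224
Δθ = wrap(2.6224 − -0.2618) = 2.8842; ω₁ = Δθ/dt₁ = 2.8842
distance = √((-3−0.5)² + (5−3)²) = 4.0311; v₂ = distance/dt₂ = 1.6125

ω₁ = 2.8842, v₂ = 1.6125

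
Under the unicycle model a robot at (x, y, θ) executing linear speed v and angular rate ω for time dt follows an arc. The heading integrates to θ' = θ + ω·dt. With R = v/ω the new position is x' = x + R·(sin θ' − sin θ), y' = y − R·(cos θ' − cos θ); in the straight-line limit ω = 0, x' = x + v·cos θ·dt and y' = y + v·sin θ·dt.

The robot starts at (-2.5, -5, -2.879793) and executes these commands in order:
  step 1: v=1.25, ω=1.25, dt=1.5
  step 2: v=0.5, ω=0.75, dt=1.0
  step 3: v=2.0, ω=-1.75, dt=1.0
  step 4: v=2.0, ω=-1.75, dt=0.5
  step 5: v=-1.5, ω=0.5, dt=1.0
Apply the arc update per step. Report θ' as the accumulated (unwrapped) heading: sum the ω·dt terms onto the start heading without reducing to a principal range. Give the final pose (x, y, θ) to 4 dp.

(-1.3886, -8.2727, -2.3798)

step 1: θ'=-1.0048 (R=1.0000) → pose (-3.0852, -6.5022, -1.0048)
step 2: θ'=-0.2548 (R=0.6667) → pose (-2.6906, -6.7898, -0.2548)
step 3: θ'=-2.0048 (R=-1.1429) → pose (-1.9417, -8.3764, -2.0048)
step 4: θ'=-2.8798 (R=-1.1429) → pose (-2.6828, -8.9997, -2.8798)
step 5: θ'=-2.3798 (R=-3.0000) → pose (-1.3886, -8.2727, -2.3798)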